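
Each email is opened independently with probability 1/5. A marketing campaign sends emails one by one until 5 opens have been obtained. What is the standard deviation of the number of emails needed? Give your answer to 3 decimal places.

10.000

Y = total emails until the fifth success; negative binomial with r=5, p=0.20.
SD(Y) = √[r(1−p)/p²] = √(100.00000) = 10.00000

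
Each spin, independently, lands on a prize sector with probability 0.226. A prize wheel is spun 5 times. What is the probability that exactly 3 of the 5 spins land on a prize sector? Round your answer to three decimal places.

X ~ Binomial(n=5, p=0.226).
P(X=3) = C(5,3) · p^3 · (1−p)^2
= 10 · 0.011543 · 0.59908 = 0.06915

0.069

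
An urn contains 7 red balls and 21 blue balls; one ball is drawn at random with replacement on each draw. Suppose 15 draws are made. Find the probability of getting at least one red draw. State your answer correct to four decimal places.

P(at least one) = 1 − P(none) = 1 − (1 − 0.25)^15
= 1 − 0.013363 = 0.986637

0.9866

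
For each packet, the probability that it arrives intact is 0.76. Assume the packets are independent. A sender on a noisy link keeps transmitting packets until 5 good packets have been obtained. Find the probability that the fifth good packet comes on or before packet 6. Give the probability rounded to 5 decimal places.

Finishing within 6 packets ⇔ at least 5 successes in the first 6. With X ~ Binomial(6, 0.76), P(Y ≤ 6) = 1 − P(X ≤ 4).
  k=0: C(6,0)·0.76^0·0.24^6 = 0.0001911
  k=1: C(6,1)·0.76^1·0.24^5 = 0.0036310
  k=2: C(6,2)·0.76^2·0.24^4 = 0.0287451
  k=3: C(6,3)·0.76^3·0.24^3 = 0.1213681
  k=4: C(6,4)·0.76^4·0.24^2 = 0.2882492
1 − 0.4421844 = 0.5578156

0.55782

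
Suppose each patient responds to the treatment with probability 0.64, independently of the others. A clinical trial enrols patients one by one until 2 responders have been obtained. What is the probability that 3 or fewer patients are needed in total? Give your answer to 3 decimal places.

Finishing within 3 patients ⇔ at least 2 successes in the first 3. With X ~ Binomial(3, 0.64), P(Y ≤ 3) = 1 − P(X ≤ 1).
  k=0: C(3,0)·0.64^0·0.36^3 = 0.04666
  k=1: C(3,1)·0.64^1·0.36^2 = 0.24883
1 − 0.29549 = 0.70451

0.705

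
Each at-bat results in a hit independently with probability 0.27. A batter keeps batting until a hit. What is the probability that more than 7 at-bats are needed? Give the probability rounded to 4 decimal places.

0.1105

Y = number of at-bats to the first success; geometric, p = 0.27.
P(Y > 7) = P(first 7 all fail) = (1−p)^7 = 0.110474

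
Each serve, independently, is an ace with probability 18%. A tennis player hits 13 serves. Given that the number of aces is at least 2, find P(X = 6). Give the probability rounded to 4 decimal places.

0.0206

X ~ Binomial(13, 0.18). Want P(X=6 | X≥2) = P(X=6) / P(X≥2).
P(X=6) = C(13,6)·0.18^6·0.82^7 = 0.014550
P(X≥2) = 1 − 0.075784 − 0.216263 = 0.707953
Ratio = 0.014550 / 0.707953 = 0.020552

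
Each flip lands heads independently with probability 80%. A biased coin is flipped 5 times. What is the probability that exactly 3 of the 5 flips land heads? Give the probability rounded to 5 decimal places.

X ~ Binomial(n=5, p=0.80).
P(X=3) = C(5,3) · p^3 · (1−p)^2
= 10 · 0.512 · 0.04 = 0.2048000

0.20480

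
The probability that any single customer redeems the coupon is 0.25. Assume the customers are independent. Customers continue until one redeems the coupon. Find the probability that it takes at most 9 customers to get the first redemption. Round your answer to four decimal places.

0.9249

Y = number of customers to the first success; geometric, p = 0.25.
P(Y ≤ 9) = 1 − (1−p)^9 = 1 − 0.075085 = 0.924915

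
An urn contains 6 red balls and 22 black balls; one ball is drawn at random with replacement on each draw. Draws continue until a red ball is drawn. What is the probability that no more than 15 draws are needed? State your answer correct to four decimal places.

0.9731

Y = number of draws to the first success; geometric, p = 0.214286.
P(Y ≤ 15) = 1 − (1−p)^15 = 1 − 0.026852 = 0.973148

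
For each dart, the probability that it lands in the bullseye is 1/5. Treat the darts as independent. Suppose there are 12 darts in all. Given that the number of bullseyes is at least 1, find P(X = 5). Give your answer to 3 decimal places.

X ~ Binomial(12, 0.20). Want P(X=5 | X≥1) = P(X=5) / P(X≥1).
P(X=5) = C(12,5)·0.20^5·0.80^7 = 0.05315
P(X≥1) = 1 − 0.06872 = 0.93128
Ratio = 0.05315 / 0.93128 = 0.05707

0.057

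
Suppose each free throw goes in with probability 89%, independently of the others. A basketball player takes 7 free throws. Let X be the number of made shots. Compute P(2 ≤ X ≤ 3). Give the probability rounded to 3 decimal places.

X ~ Binomial(7, 0.89); P(2 ≤ X ≤ 3) = Σ C(7,k) p^k (1−p)^(7−k) over k:
  k=2: C(7,2)·0.89^2·0.11^5 = 0.00027
  k=3: C(7,3)·0.89^3·0.11^4 = 0.00361
Total = 0.00388

0.004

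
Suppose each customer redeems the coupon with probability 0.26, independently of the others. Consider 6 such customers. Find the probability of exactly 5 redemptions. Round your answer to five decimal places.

X ~ Binomial(n=6, p=0.26).
P(X=5) = C(6,5) · p^5 · (1−p)^1
= 6 · 0.0011881 · 0.74 = 0.0052753

0.00528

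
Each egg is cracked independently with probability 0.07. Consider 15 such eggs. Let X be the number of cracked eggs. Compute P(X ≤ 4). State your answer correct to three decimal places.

0.997

X ~ Binomial(15, 0.07); P(X ≤ 4) = Σ C(15,k) p^k (1−p)^(15−k) over k:
  k=0: C(15,0)·0.07^0·0.93^15 = 0.33670
  k=1: C(15,1)·0.07^1·0.93^14 = 0.38015
  k=2: C(15,2)·0.07^2·0.93^13 = 0.20029
  k=3: C(15,3)·0.07^3·0.93^12 = 0.06533
  k=4: C(15,4)·0.07^4·0.93^11 = 0.01475
Total = 0.99722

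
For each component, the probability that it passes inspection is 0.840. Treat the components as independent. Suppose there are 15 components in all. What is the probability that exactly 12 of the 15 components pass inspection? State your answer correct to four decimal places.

X ~ Binomial(n=15, p=0.84).
P(X=12) = C(15,12) · p^12 · (1−p)^3
= 455 · 0.12341 · 0.004096 = 0.229997

0.2300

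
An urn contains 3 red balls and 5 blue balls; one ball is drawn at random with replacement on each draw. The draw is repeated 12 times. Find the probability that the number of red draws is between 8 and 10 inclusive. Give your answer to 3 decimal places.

0.039

X ~ Binomial(12, 0.375); P(8 ≤ X ≤ 10) = Σ C(12,k) p^k (1−p)^(12−k) over k:
  k=8: C(12,8)·0.375^8·0.625^4 = 0.02954
  k=9: C(12,9)·0.375^9·0.625^3 = 0.00788
  k=10: C(12,10)·0.375^10·0.625^2 = 0.00142
Total = 0.03883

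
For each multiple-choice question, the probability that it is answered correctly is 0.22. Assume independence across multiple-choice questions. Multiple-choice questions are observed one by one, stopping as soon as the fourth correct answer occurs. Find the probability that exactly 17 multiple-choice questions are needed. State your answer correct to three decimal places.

0.052

Y = trial on which the fourth success occurs; negative binomial, r=4, p=0.22.
P(Y=17) = C(16,3) · p^4 · (1−p)^13
= 560 · 0.0023426 · 0.039558 = 0.05189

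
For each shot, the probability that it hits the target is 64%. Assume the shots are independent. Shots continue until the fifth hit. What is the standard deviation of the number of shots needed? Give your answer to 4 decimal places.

2.0963

Y = total shots until the fifth success; negative binomial with r=5, p=0.64.
SD(Y) = √[r(1−p)/p²] = √(4.394531) = 2.096314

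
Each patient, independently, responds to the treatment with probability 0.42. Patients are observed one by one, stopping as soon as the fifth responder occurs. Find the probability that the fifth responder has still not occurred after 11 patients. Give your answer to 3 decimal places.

0.478

Needing more than 11 patients ⇔ fewer than 5 successes in the first 11. With X ~ Binomial(11, 0.42), P(Y > 11) = P(X ≤ 4).
  k=0: C(11,0)·0.42^0·0.58^11 = 0.00250
  k=1: C(11,1)·0.42^1·0.58^10 = 0.01990
  k=2: C(11,2)·0.42^2·0.58^9 = 0.07206
  k=3: C(11,3)·0.42^3·0.58^8 = 0.15655
  k=4: C(11,4)·0.42^4·0.58^7 = 0.22673
P(X ≤ 4) = 0.47774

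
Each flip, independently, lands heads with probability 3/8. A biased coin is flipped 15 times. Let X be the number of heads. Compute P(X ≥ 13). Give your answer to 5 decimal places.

X ~ Binomial(15, 0.375); P(X ≥ 13) = Σ C(15,k) p^k (1−p)^(15−k) over k:
  k=13: C(15,13)·0.375^13·0.625^2 = 0.0001189
  k=14: C(15,14)·0.375^14·0.625^1 = 0.0000102
  k=15: C(15,15)·0.375^15·0.625^0 = 0.0000004
Total = 0.0001296

0.00013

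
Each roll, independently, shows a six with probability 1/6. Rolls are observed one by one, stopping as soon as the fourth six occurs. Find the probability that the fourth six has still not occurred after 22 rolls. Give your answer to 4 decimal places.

0.4884

Needing more than 22 rolls ⇔ fewer than 4 successes in the first 22. With X ~ Binomial(22, 0.166667), P(Y > 22) = P(X ≤ 3).
  k=0: C(22,0)·0.166667^0·0.833333^22 = 0.018114
  k=1: C(22,1)·0.166667^1·0.833333^21 = 0.079701
  k=2: C(22,2)·0.166667^2·0.833333^20 = 0.167373
  k=3: C(22,3)·0.166667^3·0.833333^19 = 0.223164
P(X ≤ 3) = 0.488351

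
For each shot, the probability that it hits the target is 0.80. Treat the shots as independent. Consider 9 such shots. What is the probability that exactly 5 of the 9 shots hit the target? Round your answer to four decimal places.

0.0661

X ~ Binomial(n=9, p=0.80).
P(X=5) = C(9,5) · p^5 · (1−p)^4
= 126 · 0.32768 · 0.0016 = 0.066060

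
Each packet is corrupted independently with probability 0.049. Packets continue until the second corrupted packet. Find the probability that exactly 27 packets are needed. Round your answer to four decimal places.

Y = trial on which the second success occurs; negative binomial, r=2, p=0.049.
P(Y=27) = C(26,1) · p^2 · (1−p)^25
= 26 · 0.002401 · 0.28478 = 0.017778

0.0178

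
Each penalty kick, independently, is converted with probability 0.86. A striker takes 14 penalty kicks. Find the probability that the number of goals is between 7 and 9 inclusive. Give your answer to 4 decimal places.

X ~ Binomial(14, 0.86); P(7 ≤ X ≤ 9) = Σ C(14,k) p^k (1−p)^(14−k) over k:
  k=7: C(14,7)·0.86^7·0.14^7 = 0.001259
  k=8: C(14,8)·0.86^8·0.14^6 = 0.006766
  k=9: C(14,9)·0.86^9·0.14^5 = 0.027707
Total = 0.035731

0.0357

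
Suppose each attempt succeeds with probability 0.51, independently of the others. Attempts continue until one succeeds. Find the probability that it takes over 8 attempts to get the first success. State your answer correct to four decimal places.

0.0033

Y = number of attempts to the first success; geometric, p = 0.51.
P(Y > 8) = P(first 8 all fail) = (1−p)^8 = 0.003323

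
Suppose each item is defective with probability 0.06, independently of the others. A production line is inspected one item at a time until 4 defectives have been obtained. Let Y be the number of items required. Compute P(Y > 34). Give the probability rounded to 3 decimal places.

Needing more than 34 items ⇔ fewer than 4 successes in the first 34. With X ~ Binomial(34, 0.06), P(Y > 34) = P(X ≤ 3).
  k=0: C(34,0)·0.06^0·0.94^34 = 0.12200
  k=1: C(34,1)·0.06^1·0.94^33 = 0.26476
  k=2: C(34,2)·0.06^2·0.94^32 = 0.27884
  k=3: C(34,3)·0.06^3·0.94^31 = 0.18985
P(X ≤ 3) = 0.85544

0.855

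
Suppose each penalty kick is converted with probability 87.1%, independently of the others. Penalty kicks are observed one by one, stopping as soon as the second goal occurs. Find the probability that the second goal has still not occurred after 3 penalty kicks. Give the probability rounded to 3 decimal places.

0.046

Needing more than 3 penalty kicks ⇔ fewer than 2 successes in the first 3. With X ~ Binomial(3, 0.871), P(Y > 3) = P(X ≤ 1).
  k=0: C(3,0)·0.871^0·0.129^3 = 0.00215
  k=1: C(3,1)·0.871^1·0.129^2 = 0.04348
P(X ≤ 1) = 0.04563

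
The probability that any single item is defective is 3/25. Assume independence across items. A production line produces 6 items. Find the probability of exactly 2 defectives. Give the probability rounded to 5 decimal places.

0.12953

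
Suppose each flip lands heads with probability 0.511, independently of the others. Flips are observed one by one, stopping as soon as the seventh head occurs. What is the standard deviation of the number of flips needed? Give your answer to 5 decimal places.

3.62062

Y = total flips until the seventh success; negative binomial with r=7, p=0.511.
SD(Y) = √[r(1−p)/p²] = √(13.1088652) = 3.6206167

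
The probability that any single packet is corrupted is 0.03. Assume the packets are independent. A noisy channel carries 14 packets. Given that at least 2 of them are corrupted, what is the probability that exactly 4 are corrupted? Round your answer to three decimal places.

X ~ Binomial(14, 0.03). Want P(X=4 | X≥2) = P(X=4) / P(X≥2).
P(X=4) = C(14,4)·0.03^4·0.97^10 = 0.00060
P(X≥2) = 1 − 0.65284 − 0.28267 = 0.06449
Ratio = 0.00060 / 0.06449 = 0.00927

0.009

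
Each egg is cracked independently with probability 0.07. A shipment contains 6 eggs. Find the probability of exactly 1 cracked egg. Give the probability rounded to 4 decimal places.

X ~ Binomial(n=6, p=0.07).
P(X=1) = C(6,1) · p^1 · (1−p)^5
= 6 · 0.07 · 0.69569 = 0.292189

0.2922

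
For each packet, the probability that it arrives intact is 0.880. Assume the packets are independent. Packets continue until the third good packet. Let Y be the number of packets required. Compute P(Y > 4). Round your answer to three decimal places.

Needing more than 4 packets ⇔ fewer than 3 successes in the first 4. With X ~ Binomial(4, 0.88), P(Y > 4) = P(X ≤ 2).
  k=0: C(4,0)·0.88^0·0.12^4 = 0.00021
  k=1: C(4,1)·0.88^1·0.12^3 = 0.00608
  k=2: C(4,2)·0.88^2·0.12^2 = 0.06691
P(X ≤ 2) = 0.07320

0.073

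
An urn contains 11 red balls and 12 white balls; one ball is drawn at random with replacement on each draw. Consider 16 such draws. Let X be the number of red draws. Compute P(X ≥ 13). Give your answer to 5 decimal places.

0.00666

X ~ Binomial(16, 0.478261); P(X ≥ 13) = Σ C(16,k) p^k (1−p)^(16−k) over k:
  k=13: C(16,13)·0.478261^13·0.521739^3 = 0.0054474
  k=14: C(16,14)·0.478261^14·0.521739^2 = 0.0010700
  k=15: C(16,15)·0.478261^15·0.521739^1 = 0.0001308
  k=16: C(16,16)·0.478261^16·0.521739^0 = 0.0000075
Total = 0.0066557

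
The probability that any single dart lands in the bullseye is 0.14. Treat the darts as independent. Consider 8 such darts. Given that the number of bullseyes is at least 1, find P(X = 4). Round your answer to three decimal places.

0.021

X ~ Binomial(8, 0.14). Want P(X=4 | X≥1) = P(X=4) / P(X≥1).
P(X=4) = C(8,4)·0.14^4·0.86^4 = 0.01471
P(X≥1) = 1 − 0.29922 = 0.70078
Ratio = 0.01471 / 0.70078 = 0.02099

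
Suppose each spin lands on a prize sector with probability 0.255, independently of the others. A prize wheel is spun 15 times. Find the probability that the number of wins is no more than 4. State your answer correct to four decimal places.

0.6699

X ~ Binomial(15, 0.255); P(X ≤ 4) = Σ C(15,k) p^k (1−p)^(15−k) over k:
  k=0: C(15,0)·0.255^0·0.745^15 = 0.012088
  k=1: C(15,1)·0.255^1·0.745^14 = 0.062061
  k=2: C(15,2)·0.255^2·0.745^13 = 0.148697
  k=3: C(15,3)·0.255^3·0.745^12 = 0.220550
  k=4: C(15,4)·0.255^4·0.745^11 = 0.226471
Total = 0.669866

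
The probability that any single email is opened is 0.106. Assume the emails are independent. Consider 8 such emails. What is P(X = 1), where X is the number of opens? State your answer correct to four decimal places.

X ~ Binomial(n=8, p=0.106).
P(X=1) = C(8,1) · p^1 · (1−p)^7
= 8 · 0.106 · 0.45642 = 0.387042

0.3870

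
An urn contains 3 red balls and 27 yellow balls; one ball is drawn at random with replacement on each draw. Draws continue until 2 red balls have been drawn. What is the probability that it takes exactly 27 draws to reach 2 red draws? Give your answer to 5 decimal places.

0.01867

Y = trial on which the second success occurs; negative binomial, r=2, p=0.10.
P(Y=27) = C(26,1) · p^2 · (1−p)^25
= 26 · 0.01 · 0.07179 = 0.0186653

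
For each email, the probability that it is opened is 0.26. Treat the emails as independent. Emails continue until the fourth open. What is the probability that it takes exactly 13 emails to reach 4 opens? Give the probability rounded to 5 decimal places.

Y = trial on which the fourth success occurs; negative binomial, r=4, p=0.26.
P(Y=13) = C(12,3) · p^4 · (1−p)^9
= 220 · 0.0045698 · 0.06654 = 0.0668962

0.06690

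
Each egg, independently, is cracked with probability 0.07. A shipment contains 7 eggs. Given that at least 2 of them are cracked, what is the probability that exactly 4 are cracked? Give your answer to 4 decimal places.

0.0083

X ~ Binomial(7, 0.07). Want P(X=4 | X≥2) = P(X=4) / P(X≥2).
P(X=4) = C(7,4)·0.07^4·0.93^3 = 0.000676
P(X≥2) = 1 − 0.601701 − 0.317025 = 0.081274
Ratio = 0.000676 / 0.081274 = 0.008317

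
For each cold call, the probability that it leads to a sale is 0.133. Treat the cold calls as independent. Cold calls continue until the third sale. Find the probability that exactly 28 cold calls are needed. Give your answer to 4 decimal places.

0.0233

Y = trial on which the third success occurs; negative binomial, r=3, p=0.133.
P(Y=28) = C(27,2) · p^3 · (1−p)^25
= 351 · 0.0023526 · 0.028215 = 0.023299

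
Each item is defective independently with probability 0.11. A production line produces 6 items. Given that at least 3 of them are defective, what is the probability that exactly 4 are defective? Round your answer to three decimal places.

X ~ Binomial(6, 0.11). Want P(X=4 | X≥3) = P(X=4) / P(X≥3).
P(X=4) = C(6,4)·0.11^4·0.89^2 = 0.00174
P(X≥3) = 1 − 0.49698 − 0.36855 − 0.11388 = 0.02059
Ratio = 0.00174 / 0.02059 = 0.08447

0.084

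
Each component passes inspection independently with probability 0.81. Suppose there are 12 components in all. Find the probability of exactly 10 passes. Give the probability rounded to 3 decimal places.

X ~ Binomial(n=12, p=0.81).
P(X=10) = C(12,10) · p^10 · (1−p)^2
= 66 · 0.12158 · 0.0361 = 0.28967

0.290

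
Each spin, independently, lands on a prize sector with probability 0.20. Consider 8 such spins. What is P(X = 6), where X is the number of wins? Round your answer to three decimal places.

X ~ Binomial(n=8, p=0.20).
P(X=6) = C(8,6) · p^6 · (1−p)^2
= 28 · 6.4e-05 · 0.64 = 0.00115

0.001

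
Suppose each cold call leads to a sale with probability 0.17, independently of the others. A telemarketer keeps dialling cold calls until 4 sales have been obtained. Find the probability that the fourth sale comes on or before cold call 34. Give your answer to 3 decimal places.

0.853

Finishing within 34 cold calls ⇔ at least 4 successes in the first 34. With X ~ Binomial(34, 0.17), P(Y ≤ 34) = 1 − P(X ≤ 3).
  k=0: C(34,0)·0.17^0·0.83^34 = 0.00177
  k=1: C(34,1)·0.17^1·0.83^33 = 0.01235
  k=2: C(34,2)·0.17^2·0.83^32 = 0.04172
  k=3: C(34,3)·0.17^3·0.83^31 = 0.09115
1 − 0.14699 = 0.85301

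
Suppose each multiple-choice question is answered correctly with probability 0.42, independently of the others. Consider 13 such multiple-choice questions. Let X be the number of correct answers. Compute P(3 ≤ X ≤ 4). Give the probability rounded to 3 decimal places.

0.257

X ~ Binomial(13, 0.42); P(3 ≤ X ≤ 4) = Σ C(13,k) p^k (1−p)^(13−k) over k:
  k=3: C(13,3)·0.42^3·0.58^10 = 0.09128
  k=4: C(13,4)·0.42^4·0.58^9 = 0.16526
Total = 0.25654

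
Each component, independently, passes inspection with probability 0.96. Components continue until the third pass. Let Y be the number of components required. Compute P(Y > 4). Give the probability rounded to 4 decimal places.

Needing more than 4 components ⇔ fewer than 3 successes in the first 4. With X ~ Binomial(4, 0.96), P(Y > 4) = P(X ≤ 2).
  k=0: C(4,0)·0.96^0·0.04^4 = 0.000003
  k=1: C(4,1)·0.96^1·0.04^3 = 0.000246
  k=2: C(4,2)·0.96^2·0.04^2 = 0.008847
P(X ≤ 2) = 0.009096

0.0091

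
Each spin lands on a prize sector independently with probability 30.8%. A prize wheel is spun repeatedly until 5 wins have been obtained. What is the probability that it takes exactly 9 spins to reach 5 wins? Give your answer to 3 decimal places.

Y = trial on which the fifth success occurs; negative binomial, r=5, p=0.308.
P(Y=9) = C(8,4) · p^5 · (1−p)^4
= 70 · 0.0027717 · 0.22931 = 0.04449

0.044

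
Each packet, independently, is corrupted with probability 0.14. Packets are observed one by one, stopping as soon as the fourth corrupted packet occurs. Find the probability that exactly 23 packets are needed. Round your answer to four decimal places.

Y = trial on which the fourth success occurs; negative binomial, r=4, p=0.14.
P(Y=23) = C(22,3) · p^4 · (1−p)^19
= 1540 · 0.00038416 · 0.056947 = 0.033690

0.0337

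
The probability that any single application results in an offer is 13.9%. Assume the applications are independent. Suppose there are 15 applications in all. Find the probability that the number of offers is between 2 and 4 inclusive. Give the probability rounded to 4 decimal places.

X ~ Binomial(15, 0.139); P(2 ≤ X ≤ 4) = Σ C(15,k) p^k (1−p)^(15−k) over k:
  k=2: C(15,2)·0.139^2·0.861^13 = 0.289908
  k=3: C(15,3)·0.139^3·0.861^12 = 0.202812
  k=4: C(15,4)·0.139^4·0.861^11 = 0.098226
Total = 0.590946

0.5909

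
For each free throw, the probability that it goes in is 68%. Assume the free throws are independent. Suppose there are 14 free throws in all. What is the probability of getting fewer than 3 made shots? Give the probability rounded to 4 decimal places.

0.0001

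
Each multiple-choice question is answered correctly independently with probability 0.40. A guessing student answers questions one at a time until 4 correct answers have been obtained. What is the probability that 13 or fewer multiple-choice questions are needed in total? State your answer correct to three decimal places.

Finishing within 13 multiple-choice questions ⇔ at least 4 successes in the first 13. With X ~ Binomial(13, 0.40), P(Y ≤ 13) = 1 − P(X ≤ 3).
  k=0: C(13,0)·0.40^0·0.60^13 = 0.00131
  k=1: C(13,1)·0.40^1·0.60^12 = 0.01132
  k=2: C(13,2)·0.40^2·0.60^11 = 0.04528
  k=3: C(13,3)·0.40^3·0.60^10 = 0.11068
1 − 0.16858 = 0.83142

0.831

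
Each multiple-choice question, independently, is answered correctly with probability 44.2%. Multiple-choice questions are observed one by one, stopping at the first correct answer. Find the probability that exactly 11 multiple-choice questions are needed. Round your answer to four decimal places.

Geometric (trials to first success), p = 0.442.
P(Y = 11) = (1−p)^10 · p = 0.0029265 · 0.442 = 0.001293

0.0013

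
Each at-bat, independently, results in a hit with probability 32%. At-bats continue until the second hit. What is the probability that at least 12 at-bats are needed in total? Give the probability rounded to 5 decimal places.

0.08878

Needing more than 11 at-bats ⇔ fewer than 2 successes in the first 11. With X ~ Binomial(11, 0.32), P(Y > 11) = P(X ≤ 1).
  k=0: C(11,0)·0.32^0·0.68^11 = 0.0143747
  k=1: C(11,1)·0.32^1·0.68^10 = 0.0744101
P(X ≤ 1) = 0.0887848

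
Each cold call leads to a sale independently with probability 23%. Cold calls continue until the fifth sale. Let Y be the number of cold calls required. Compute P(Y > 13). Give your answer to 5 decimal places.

Needing more than 13 cold calls ⇔ fewer than 5 successes in the first 13. With X ~ Binomial(13, 0.23), P(Y > 13) = P(X ≤ 4).
  k=0: C(13,0)·0.23^0·0.77^13 = 0.0334487
  k=1: C(13,1)·0.23^1·0.77^12 = 0.1298853
  k=2: C(13,2)·0.23^2·0.77^11 = 0.2327814
  k=3: C(13,3)·0.23^3·0.77^10 = 0.2549510
  k=4: C(13,4)·0.23^4·0.77^9 = 0.1903855
P(X ≤ 4) = 0.8414519

0.84145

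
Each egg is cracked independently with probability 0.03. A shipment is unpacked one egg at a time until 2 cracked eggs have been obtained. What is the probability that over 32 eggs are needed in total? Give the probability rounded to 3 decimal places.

Needing more than 32 eggs ⇔ fewer than 2 successes in the first 32. With X ~ Binomial(32, 0.03), P(Y > 32) = P(X ≤ 1).
  k=0: C(32,0)·0.03^0·0.97^32 = 0.37731
  k=1: C(32,1)·0.03^1·0.97^31 = 0.37342
P(X ≤ 1) = 0.75073

0.751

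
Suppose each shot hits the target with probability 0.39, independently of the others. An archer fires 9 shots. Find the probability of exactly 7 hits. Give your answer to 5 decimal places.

0.01838

X ~ Binomial(n=9, p=0.39).
P(X=7) = C(9,7) · p^7 · (1−p)^2
= 36 · 0.0013723 · 0.3721 = 0.0183829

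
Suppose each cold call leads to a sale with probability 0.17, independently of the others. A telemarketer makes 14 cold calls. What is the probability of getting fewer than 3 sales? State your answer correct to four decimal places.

0.5659

X ~ Binomial(14, 0.17); P(X ≤ 2) = Σ C(14,k) p^k (1−p)^(14−k) over k:
  k=0: C(14,0)·0.17^0·0.83^14 = 0.073637
  k=1: C(14,1)·0.17^1·0.83^13 = 0.211151
  k=2: C(14,2)·0.17^2·0.83^12 = 0.281110
Total = 0.565897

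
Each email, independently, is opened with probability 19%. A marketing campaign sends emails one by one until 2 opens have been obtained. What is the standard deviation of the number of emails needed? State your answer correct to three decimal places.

Y = total emails until the second success; negative binomial with r=2, p=0.19.
SD(Y) = √[r(1−p)/p²] = √(44.87535) = 6.69891

6.699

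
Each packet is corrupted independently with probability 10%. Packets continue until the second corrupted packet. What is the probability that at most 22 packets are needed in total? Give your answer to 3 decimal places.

0.661

Finishing within 22 packets ⇔ at least 2 successes in the first 22. With X ~ Binomial(22, 0.10), P(Y ≤ 22) = 1 − P(X ≤ 1).
  k=0: C(22,0)·0.10^0·0.90^22 = 0.09848
  k=1: C(22,1)·0.10^1·0.90^21 = 0.24072
1 − 0.33920 = 0.66080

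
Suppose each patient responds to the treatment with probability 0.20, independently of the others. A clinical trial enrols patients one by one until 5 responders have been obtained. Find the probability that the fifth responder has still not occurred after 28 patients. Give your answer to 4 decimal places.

0.3149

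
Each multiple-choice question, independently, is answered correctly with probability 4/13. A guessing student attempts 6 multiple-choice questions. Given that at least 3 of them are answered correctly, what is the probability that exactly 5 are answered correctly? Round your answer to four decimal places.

X ~ Binomial(6, 0.307692). Want P(X=5 | X≥3) = P(X=5) / P(X≥3).
P(X=5) = C(6,5)·0.307692^5·0.692308^1 = 0.011456
P(X≥3) = 1 − 0.110102 − 0.293605 − 0.326228 = 0.270065
Ratio = 0.011456 / 0.270065 = 0.042419

0.0424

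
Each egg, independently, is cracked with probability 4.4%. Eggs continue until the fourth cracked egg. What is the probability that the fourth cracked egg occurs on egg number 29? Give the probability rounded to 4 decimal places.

Y = trial on which the fourth success occurs; negative binomial, r=4, p=0.044.
P(Y=29) = C(28,3) · p^4 · (1−p)^25
= 3276 · 3.7481e-06 · 0.32467 = 0.003987

0.0040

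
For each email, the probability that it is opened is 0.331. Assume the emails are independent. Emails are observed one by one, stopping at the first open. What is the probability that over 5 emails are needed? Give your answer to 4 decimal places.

0.1340

Y = number of emails to the first success; geometric, p = 0.331.
P(Y > 5) = P(first 5 all fail) = (1−p)^5 = 0.134008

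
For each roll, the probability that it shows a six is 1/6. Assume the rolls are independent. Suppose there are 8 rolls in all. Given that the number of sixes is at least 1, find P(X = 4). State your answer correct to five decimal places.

0.03394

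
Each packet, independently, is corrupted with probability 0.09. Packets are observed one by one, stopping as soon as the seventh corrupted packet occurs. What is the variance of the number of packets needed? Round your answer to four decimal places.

786.4198

Y = total packets until the seventh success; negative binomial with r=7, p=0.09.
Var(Y) = r(1−p)/p² = 7·0.91 / 0.09² = 786.419753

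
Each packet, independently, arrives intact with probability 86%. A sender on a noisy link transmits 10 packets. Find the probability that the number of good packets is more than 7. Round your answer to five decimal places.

X ~ Binomial(10, 0.86); P(X ≥ 8) = Σ C(10,k) p^k (1−p)^(10−k) over k:
  k=8: C(10,8)·0.86^8·0.14^2 = 0.2639102
  k=9: C(10,9)·0.86^9·0.14^1 = 0.3602584
  k=10: C(10,10)·0.86^10·0.14^0 = 0.2213016
Total = 0.8454702

0.84547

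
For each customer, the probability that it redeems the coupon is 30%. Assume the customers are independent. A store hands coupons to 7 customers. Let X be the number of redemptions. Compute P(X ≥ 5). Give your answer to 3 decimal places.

0.029

X ~ Binomial(7, 0.30); P(X ≥ 5) = Σ C(7,k) p^k (1−p)^(7−k) over k:
  k=5: C(7,5)·0.30^5·0.70^2 = 0.02500
  k=6: C(7,6)·0.30^6·0.70^1 = 0.00357
  k=7: C(7,7)·0.30^7·0.70^0 = 0.00022
Total = 0.02880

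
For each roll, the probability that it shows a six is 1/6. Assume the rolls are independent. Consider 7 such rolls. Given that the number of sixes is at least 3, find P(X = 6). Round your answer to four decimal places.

0.0013

X ~ Binomial(7, 0.166667). Want P(X=6 | X≥3) = P(X=6) / P(X≥3).
P(X=6) = C(7,6)·0.166667^6·0.833333^1 = 0.000125
P(X≥3) = 1 − 0.279082 − 0.390714 − 0.234429 = 0.095775
Ratio = 0.000125 / 0.095775 = 0.001305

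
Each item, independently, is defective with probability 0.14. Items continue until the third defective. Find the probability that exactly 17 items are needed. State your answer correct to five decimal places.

Y = trial on which the third success occurs; negative binomial, r=3, p=0.14.
P(Y=17) = C(16,2) · p^3 · (1−p)^14
= 120 · 0.002744 · 0.12105 = 0.0398606

0.03986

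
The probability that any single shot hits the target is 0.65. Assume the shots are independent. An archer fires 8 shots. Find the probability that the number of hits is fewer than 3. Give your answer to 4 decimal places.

X ~ Binomial(8, 0.65); P(X ≤ 2) = Σ C(8,k) p^k (1−p)^(8−k) over k:
  k=0: C(8,0)·0.65^0·0.35^8 = 0.000225
  k=1: C(8,1)·0.65^1·0.35^7 = 0.003346
  k=2: C(8,2)·0.65^2·0.35^6 = 0.021747
Total = 0.025318

0.0253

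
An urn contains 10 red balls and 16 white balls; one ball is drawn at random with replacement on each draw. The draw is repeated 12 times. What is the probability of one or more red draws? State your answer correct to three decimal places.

0.997

P(at least one) = 1 − P(none) = 1 − (1 − 0.384615)^12
= 1 − 0.00295 = 0.99705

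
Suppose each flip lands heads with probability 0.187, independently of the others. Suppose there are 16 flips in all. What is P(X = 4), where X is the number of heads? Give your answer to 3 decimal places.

X ~ Binomial(n=16, p=0.187).
P(X=4) = C(16,4) · p^4 · (1−p)^12
= 1820 · 0.0012228 · 0.083385 = 0.18558

0.186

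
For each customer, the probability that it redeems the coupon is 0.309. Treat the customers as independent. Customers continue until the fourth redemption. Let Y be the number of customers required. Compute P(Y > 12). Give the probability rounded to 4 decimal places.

0.4650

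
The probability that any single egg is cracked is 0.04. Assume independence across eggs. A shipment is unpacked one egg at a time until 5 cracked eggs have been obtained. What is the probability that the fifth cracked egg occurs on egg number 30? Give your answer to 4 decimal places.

Y = trial on which the fifth success occurs; negative binomial, r=5, p=0.04.
P(Y=30) = C(29,4) · p^5 · (1−p)^25
= 23751 · 1.024e-07 · 0.3604 = 0.000877

0.0009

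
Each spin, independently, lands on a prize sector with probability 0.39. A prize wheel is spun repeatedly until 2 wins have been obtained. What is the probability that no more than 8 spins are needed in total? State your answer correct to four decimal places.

0.8828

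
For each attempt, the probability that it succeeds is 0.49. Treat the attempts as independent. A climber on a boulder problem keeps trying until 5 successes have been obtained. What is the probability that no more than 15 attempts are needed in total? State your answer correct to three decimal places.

0.931

Finishing within 15 attempts ⇔ at least 5 successes in the first 15. With X ~ Binomial(15, 0.49), P(Y ≤ 15) = 1 − P(X ≤ 4).
  k=0: C(15,0)·0.49^0·0.51^15 = 0.00004
  k=1: C(15,1)·0.49^1·0.51^14 = 0.00059
  k=2: C(15,2)·0.49^2·0.51^13 = 0.00398
  k=3: C(15,3)·0.49^3·0.51^12 = 0.01657
  k=4: C(15,4)·0.49^4·0.51^11 = 0.04777
1 − 0.06896 = 0.93104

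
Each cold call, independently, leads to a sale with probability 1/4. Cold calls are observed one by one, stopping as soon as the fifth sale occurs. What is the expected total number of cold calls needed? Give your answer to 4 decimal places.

Y = total cold calls until the fifth success; negative binomial with r=5, p=0.25.
E[Y] = r / p = 5 / 0.25 = 20.000000

20.0000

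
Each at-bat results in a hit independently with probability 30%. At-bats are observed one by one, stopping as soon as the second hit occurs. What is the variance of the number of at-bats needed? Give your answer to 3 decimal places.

Y = total at-bats until the second success; negative binomial with r=2, p=0.30.
Var(Y) = r(1−p)/p² = 2·0.70 / 0.30² = 15.55556

15.556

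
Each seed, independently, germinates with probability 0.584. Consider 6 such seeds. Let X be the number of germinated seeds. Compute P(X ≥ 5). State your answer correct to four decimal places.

X ~ Binomial(6, 0.584); P(X ≥ 5) = Σ C(6,k) p^k (1−p)^(6−k) over k:
  k=5: C(6,5)·0.584^5·0.416^1 = 0.169554
  k=6: C(6,6)·0.584^6·0.416^0 = 0.039671
Total = 0.209226

0.2092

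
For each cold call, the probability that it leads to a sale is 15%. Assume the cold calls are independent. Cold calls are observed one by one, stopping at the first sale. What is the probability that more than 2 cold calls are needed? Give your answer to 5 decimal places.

0.72250

Y = number of cold calls to the first success; geometric, p = 0.15.
P(Y > 2) = P(first 2 all fail) = (1−p)^2 = 0.7225000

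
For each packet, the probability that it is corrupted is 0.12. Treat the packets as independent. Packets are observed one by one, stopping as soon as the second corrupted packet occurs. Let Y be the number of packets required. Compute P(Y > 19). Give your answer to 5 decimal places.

0.31650

Needing more than 19 packets ⇔ fewer than 2 successes in the first 19. With X ~ Binomial(19, 0.12), P(Y > 19) = P(X ≤ 1).
  k=0: C(19,0)·0.12^0·0.88^19 = 0.0881395
  k=1: C(19,1)·0.12^1·0.88^18 = 0.2283615
P(X ≤ 1) = 0.3165011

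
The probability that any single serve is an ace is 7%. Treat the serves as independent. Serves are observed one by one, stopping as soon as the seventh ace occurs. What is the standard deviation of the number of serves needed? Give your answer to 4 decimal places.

Y = total serves until the seventh success; negative binomial with r=7, p=0.07.
SD(Y) = √[r(1−p)/p²] = √(1328.571429) = 36.449574

36.4496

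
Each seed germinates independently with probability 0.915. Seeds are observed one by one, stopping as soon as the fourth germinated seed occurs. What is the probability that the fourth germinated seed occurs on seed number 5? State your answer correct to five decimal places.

0.23832

Y = trial on which the fourth success occurs; negative binomial, r=4, p=0.915.
P(Y=5) = C(4,3) · p^4 · (1−p)^1
= 4 · 0.70095 · 0.085 = 0.2383215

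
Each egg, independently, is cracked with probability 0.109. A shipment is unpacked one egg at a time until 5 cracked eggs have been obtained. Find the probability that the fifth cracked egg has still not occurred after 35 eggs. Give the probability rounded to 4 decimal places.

0.6673

Needing more than 35 eggs ⇔ fewer than 5 successes in the first 35. With X ~ Binomial(35, 0.109), P(Y > 35) = P(X ≤ 4).
  k=0: C(35,0)·0.109^0·0.891^35 = 0.017608
  k=1: C(35,1)·0.109^1·0.891^34 = 0.075394
  k=2: C(35,2)·0.109^2·0.891^33 = 0.156796
  k=3: C(35,3)·0.109^3·0.891^32 = 0.210997
  k=4: C(35,4)·0.109^4·0.891^31 = 0.206497
P(X ≤ 4) = 0.667292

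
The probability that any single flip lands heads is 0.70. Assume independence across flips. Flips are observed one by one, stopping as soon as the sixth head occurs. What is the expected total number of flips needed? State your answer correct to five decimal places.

8.57143

Y = total flips until the sixth success; negative binomial with r=6, p=0.70.
E[Y] = r / p = 6 / 0.70 = 8.5714286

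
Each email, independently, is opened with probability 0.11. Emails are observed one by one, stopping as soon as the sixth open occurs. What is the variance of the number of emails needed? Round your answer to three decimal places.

Y = total emails until the sixth success; negative binomial with r=6, p=0.11.
Var(Y) = r(1−p)/p² = 6·0.89 / 0.11² = 441.32231

441.322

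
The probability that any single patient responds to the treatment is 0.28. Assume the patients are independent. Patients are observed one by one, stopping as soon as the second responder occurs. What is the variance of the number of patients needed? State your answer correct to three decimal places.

Y = total patients until the second success; negative binomial with r=2, p=0.28.
Var(Y) = r(1−p)/p² = 2·0.72 / 0.28² = 18.36735

18.367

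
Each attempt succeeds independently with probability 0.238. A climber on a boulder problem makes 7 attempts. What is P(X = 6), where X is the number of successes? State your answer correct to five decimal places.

X ~ Binomial(n=7, p=0.238).
P(X=6) = C(7,6) · p^6 · (1−p)^1
= 7 · 0.00018174 · 0.762 = 0.0009694

0.00097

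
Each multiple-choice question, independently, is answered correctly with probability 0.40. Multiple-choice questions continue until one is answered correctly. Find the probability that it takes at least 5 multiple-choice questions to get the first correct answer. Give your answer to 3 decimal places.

0.130

Y = number of multiple-choice questions to the first success; geometric, p = 0.40.
P(Y > 4) = P(first 4 all fail) = (1−p)^4 = 0.12960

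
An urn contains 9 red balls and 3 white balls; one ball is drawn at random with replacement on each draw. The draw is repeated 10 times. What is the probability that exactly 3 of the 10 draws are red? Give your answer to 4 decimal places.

0.0031

X ~ Binomial(n=10, p=0.75).
P(X=3) = C(10,3) · p^3 · (1−p)^7
= 120 · 0.42188 · 6.1035e-05 = 0.003090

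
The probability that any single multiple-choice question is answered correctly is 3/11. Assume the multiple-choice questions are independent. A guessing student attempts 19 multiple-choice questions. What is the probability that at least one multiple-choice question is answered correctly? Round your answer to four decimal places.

P(at least one) = 1 − P(none) = 1 − (1 − 0.272727)^19
= 1 − 0.002356 = 0.997644

0.9976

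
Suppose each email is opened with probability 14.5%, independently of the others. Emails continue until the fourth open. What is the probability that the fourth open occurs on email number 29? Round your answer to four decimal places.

Y = trial on which the fourth success occurs; negative binomial, r=4, p=0.145.
P(Y=29) = C(28,3) · p^4 · (1−p)^25
= 3276 · 0.00044205 · 0.019914 = 0.028838

0.0288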